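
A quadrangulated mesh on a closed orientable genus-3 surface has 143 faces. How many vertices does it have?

139

χ = 2 − 2·3 = -4, and every face is a square so 4F = 2E.
E = 4·143/2 = 286. Then V = -4 + E − F = -4 + 286 − 143 = 139.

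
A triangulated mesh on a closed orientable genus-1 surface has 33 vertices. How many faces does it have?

66

χ = 2 − 2·1 = 0, and every face is a triangle so 3F = 2E.
V − E + F = 0 with E = 3F/2 gives 33 − (3/2 − 1)·F = 0, so F = 66 and E = 99.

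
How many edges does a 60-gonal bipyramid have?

180

A bipyramid over an n-gon has 2n triangular faces and n + 2 vertices: V = 60 + 2 = 62, E = 3·60 = 180, F = 2·60 = 120.
Check: V − E + F = 62 − 180 + 120 = 2.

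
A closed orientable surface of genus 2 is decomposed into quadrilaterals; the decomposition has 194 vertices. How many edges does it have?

χ = 2 − 2·2 = -2, and every face is a square so 4F = 2E.
V − E + F = -2 with E = 4F/2 gives 194 − (4/2 − 1)·F = -2, so F = 196 and E = 392.

392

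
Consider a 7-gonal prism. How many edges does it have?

A prism on an n-gon has two n-gon bases and n rectangular sides: V = 2·7 = 14, E = 3·7 = 21, F = 7 + 2 = 9.
Check: V − E + F = 14 − 21 + 9 = 2.

21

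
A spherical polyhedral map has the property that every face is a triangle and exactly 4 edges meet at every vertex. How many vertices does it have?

6

Each face has 3 edges and each edge borders two faces, so 2E = 3F.
Each vertex has degree 4, so 4V = 2E and hence V = 3F/4.
Euler: V − E + F = 2 ⇒ (3F/4) − (3F/2) + F = 2.
Multiply by 8: (6 − 12 + 8)F = 16, i.e. 2F = 16.
So F = 8, E = 3·8/2 = 12, V = 3·8/4 = 6.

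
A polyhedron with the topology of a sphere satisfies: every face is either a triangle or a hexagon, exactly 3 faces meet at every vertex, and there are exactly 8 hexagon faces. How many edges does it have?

Let x be the number of triangles; then F = 8 + x.
Edge–face incidences: 2E = 6·8 + 3·x = 48 + 3x.
Every vertex has degree 3, so 3V = 2E.
Euler: V − E + F = 2 ⇒ (2E)/3 − E + (8 + x) = 2.
Multiply by 6: 2·(2E) − 3·(2E) + 6·(8 + x) = 12, i.e. 48 + 6x − (48 + 3x) = 12.
Collecting terms: 3x = 12, so x = 4.
Then 2E = 48 + 3·4 = 60, so E = 30, V = 2E/3 = 20, F = 8 + 4 = 12.

30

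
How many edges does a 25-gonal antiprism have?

An antiprism on an n-gon has two n-gon caps and 2n triangles: V = 2·25 = 50, E = 4·25 = 100, F = 2·25 + 2 = 52.
Check: V − E + F = 50 − 100 + 52 = 2.

100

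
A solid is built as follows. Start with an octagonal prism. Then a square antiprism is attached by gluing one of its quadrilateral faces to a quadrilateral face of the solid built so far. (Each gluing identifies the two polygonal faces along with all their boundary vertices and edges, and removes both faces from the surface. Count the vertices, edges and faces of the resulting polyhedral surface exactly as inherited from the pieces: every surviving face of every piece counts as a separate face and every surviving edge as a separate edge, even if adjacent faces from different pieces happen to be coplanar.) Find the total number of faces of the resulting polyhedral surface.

An octagonal prism: V=16, E=24, F=10.
Attach a square antiprism (V=8, E=16, F=10) along a 4-gon: merge 4 vertices and 4 edges, delete both glued faces → V=20, E=36, F=18.
Check: V − E + F = 20 − 36 + 18 = 2.

18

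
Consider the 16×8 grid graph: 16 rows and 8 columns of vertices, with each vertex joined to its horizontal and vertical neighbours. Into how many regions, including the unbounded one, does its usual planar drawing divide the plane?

The grid has V = 16·8 = 128 vertices and E = 16·7 + 8·15 = 232 edges.
F = 2 − V + E = 2 − 128 + 232 = 106.

106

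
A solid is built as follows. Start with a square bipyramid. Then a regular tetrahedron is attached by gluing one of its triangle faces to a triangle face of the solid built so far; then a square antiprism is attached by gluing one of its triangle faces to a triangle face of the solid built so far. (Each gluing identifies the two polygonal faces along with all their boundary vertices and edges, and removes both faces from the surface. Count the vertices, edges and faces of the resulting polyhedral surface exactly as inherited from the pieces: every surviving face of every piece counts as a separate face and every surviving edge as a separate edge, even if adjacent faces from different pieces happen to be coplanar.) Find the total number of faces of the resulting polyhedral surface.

18

A square bipyramid: V=6, E=12, F=8.
Attach a regular tetrahedron (V=4, E=6, F=4) along a 3-gon: merge 3 vertices and 3 edges, delete both glued faces → V=7, E=15, F=10.
Attach a square antiprism (V=8, E=16, F=10) along a 3-gon: merge 3 vertices and 3 edges, delete both glued faces → V=12, E=28, F=18.
Check: V − E + F = 12 − 28 + 18 = 2.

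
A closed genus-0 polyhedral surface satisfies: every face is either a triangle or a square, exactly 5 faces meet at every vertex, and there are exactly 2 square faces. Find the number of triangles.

Let x be the number of triangles; then F = 2 + x.
Edge–face incidences: 2E = 4·2 + 3·x = 8 + 3x.
Every vertex has degree 5, so 5V = 2E.
Euler: V − E + F = 2 ⇒ (2E)/5 − E + (2 + x) = 2.
Multiply by 10: 2·(2E) − 5·(2E) + 10·(2 + x) = 20, i.e. 20 + 10x − 3·(8 + 3x) = 20.
Collecting terms: x − 4 = 20, so x = 24.
Then 2E = 8 + 3·24 = 80, so E = 40, V = 2E/5 = 16, F = 2 + 24 = 26.

24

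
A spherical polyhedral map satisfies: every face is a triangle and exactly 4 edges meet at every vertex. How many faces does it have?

8

Each face has 3 edges and each edge borders two faces, so 2E = 3F.
Each vertex has degree 4, so 4V = 2E and hence V = 3F/4.
Euler: V − E + F = 2 ⇒ (3F/4) − (3F/2) + F = 2.
Multiply by 8: (6 − 12 + 8)F = 16, i.e. 2F = 16.
So F = 8, E = 3·8/2 = 12, V = 3·8/4 = 6.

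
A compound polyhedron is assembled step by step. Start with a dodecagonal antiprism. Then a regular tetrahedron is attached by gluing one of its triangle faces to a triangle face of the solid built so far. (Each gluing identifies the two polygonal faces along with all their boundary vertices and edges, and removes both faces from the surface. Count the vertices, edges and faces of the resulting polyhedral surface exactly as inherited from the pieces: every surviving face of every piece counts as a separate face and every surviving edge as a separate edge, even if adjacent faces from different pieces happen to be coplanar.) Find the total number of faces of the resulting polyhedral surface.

A dodecagonal antiprism: V=24, E=48, F=26.
Attach a regular tetrahedron (V=4, E=6, F=4) along a 3-gon: merge 3 vertices and 3 edges, delete both glued faces → V=25, E=51, F=28.
Check: V − E + F = 25 − 51 + 28 = 2.

28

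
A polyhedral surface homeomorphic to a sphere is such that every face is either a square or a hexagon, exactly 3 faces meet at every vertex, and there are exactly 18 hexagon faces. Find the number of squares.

Let x be the number of squares; then F = 18 + x.
Edge–face incidences: 2E = 6·18 + 4·x = 108 + 4x.
Every vertex has degree 3, so 3V = 2E.
Euler: V − E + F = 2 ⇒ (2E)/3 − E + (18 + x) = 2.
Multiply by 6: 2·(2E) − 3·(2E) + 6·(18 + x) = 12, i.e. 108 + 6x − (108 + 4x) = 12.
Collecting terms: 2x = 12, so x = 6.
Then 2E = 108 + 4·6 = 132, so E = 66, V = 2E/3 = 44, F = 18 + 6 = 24.

6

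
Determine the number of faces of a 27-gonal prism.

29

A prism on an n-gon has two n-gon bases and n rectangular sides: V = 2·27 = 54, E = 3·27 = 81, F = 27 + 2 = 29.
Check: V − E + F = 54 − 81 + 29 = 2.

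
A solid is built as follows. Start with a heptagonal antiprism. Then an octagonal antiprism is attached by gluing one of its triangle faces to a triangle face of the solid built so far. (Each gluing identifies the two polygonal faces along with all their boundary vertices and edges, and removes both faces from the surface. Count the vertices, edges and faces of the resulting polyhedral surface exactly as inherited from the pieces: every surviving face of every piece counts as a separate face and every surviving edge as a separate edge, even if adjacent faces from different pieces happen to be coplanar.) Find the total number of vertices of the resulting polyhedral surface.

A heptagonal antiprism: V=14, E=28, F=16.
Attach an octagonal antiprism (V=16, E=32, F=18) along a 3-gon: merge 3 vertices and 3 edges, delete both glued faces → V=27, E=57, F=32.
Check: V − E + F = 27 − 57 + 32 = 2.

27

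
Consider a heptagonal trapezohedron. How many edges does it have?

The n-trapezohedron (dual of the n-antiprism) has V = 2·7 + 2 = 16, E = 4·7 = 28, F = 2·7 = 14.
Check: V − E + F = 16 − 28 + 14 = 2.

28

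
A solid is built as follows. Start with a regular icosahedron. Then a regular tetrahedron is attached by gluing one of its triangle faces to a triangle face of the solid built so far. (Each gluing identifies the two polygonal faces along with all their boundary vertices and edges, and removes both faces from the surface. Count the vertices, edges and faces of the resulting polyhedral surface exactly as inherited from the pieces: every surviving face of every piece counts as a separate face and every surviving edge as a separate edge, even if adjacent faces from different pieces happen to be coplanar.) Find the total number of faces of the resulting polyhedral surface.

A regular icosahedron: V=12, E=30, F=20.
Attach a regular tetrahedron (V=4, E=6, F=4) along a 3-gon: merge 3 vertices and 3 edges, delete both glued faces → V=13, E=33, F=22.
Check: V − E + F = 13 − 33 + 22 = 2.

22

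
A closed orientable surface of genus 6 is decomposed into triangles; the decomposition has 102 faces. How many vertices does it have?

41

χ = 2 − 2·6 = -10, and every face is a triangle so 3F = 2E.
E = 3·102/2 = 153. Then V = -10 + E − F = -10 + 153 − 102 = 41.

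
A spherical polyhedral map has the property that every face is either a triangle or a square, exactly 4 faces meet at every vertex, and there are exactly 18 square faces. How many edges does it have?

48

Let x be the number of triangles; then F = 18 + x.
Edge–face incidences: 2E = 4·18 + 3·x = 72 + 3x.
Every vertex has degree 4, so 4V = 2E.
Euler: V − E + F = 2 ⇒ (2E)/4 − E + (18 + x) = 2.
Multiply by 8: 2·(2E) − 4·(2E) + 8·(18 + x) = 16, i.e. 144 + 8x − 2·(72 + 3x) = 16.
Collecting terms: 2x = 16, so x = 8.
Then 2E = 72 + 3·8 = 96, so E = 48, V = 2E/4 = 24, F = 18 + 8 = 26.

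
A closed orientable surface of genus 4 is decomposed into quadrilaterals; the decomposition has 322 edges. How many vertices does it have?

χ = 2 − 2·4 = -6, and every face is a square so 4F = 2E.
F = 2E/4 = 161. Then V = -6 + E − F = -6 + 322 − 161 = 155.

155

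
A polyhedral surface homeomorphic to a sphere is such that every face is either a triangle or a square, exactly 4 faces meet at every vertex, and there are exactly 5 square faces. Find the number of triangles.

Let x be the number of triangles; then F = 5 + x.
Edge–face incidences: 2E = 4·5 + 3·x = 20 + 3x.
Every vertex has degree 4, so 4V = 2E.
Euler: V − E + F = 2 ⇒ (2E)/4 − E + (5 + x) = 2.
Multiply by 8: 2·(2E) − 4·(2E) + 8·(5 + x) = 16, i.e. 40 + 8x − 2·(20 + 3x) = 16.
Collecting terms: 2x = 16, so x = 8.
Then 2E = 20 + 3·8 = 44, so E = 22, V = 2E/4 = 11, F = 5 + 8 = 13.

8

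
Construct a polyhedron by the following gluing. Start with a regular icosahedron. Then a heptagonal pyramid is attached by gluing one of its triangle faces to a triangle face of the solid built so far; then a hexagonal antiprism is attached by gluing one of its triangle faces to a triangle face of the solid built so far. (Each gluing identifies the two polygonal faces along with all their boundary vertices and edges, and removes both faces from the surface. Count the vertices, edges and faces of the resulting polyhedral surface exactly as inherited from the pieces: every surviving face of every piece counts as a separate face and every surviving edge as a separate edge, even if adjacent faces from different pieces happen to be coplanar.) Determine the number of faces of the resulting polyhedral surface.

38

A regular icosahedron: V=12, E=30, F=20.
Attach a heptagonal pyramid (V=8, E=14, F=8) along a 3-gon: merge 3 vertices and 3 edges, delete both glued faces → V=17, E=41, F=26.
Attach a hexagonal antiprism (V=12, E=24, F=14) along a 3-gon: merge 3 vertices and 3 edges, delete both glued faces → V=26, E=62, F=38.
Check: V − E + F = 26 − 62 + 38 = 2.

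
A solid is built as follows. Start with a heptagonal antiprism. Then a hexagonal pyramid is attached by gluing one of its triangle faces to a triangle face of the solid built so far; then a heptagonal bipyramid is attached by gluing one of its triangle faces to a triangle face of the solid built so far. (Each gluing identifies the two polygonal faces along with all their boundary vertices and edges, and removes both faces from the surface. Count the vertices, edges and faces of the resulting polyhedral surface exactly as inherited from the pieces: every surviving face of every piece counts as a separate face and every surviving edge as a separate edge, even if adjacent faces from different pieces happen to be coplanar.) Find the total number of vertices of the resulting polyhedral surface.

24

A heptagonal antiprism: V=14, E=28, F=16.
Attach a hexagonal pyramid (V=7, E=12, F=7) along a 3-gon: merge 3 vertices and 3 edges, delete both glued faces → V=18, E=37, F=21.
Attach a heptagonal bipyramid (V=9, E=21, F=14) along a 3-gon: merge 3 vertices and 3 edges, delete both glued faces → V=24, E=55, F=33.
Check: V − E + F = 24 − 55 + 33 = 2.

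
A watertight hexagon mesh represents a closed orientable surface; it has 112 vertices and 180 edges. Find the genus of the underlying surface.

5

Every face is a hexagon and each edge borders two faces, so 6F = 2·180, giving F = 60.
χ = V − E + F = 112 − 180 + 60 = -8.
For a closed orientable surface χ = 2 − 2g, so g = (2 − (-8))/2 = 5.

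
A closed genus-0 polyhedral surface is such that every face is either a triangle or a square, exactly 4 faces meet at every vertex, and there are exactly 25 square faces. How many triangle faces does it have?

8

Let x be the number of triangles; then F = 25 + x.
Edge–face incidences: 2E = 4·25 + 3·x = 100 + 3x.
Every vertex has degree 4, so 4V = 2E.
Euler: V − E + F = 2 ⇒ (2E)/4 − E + (25 + x) = 2.
Multiply by 8: 2·(2E) − 4·(2E) + 8·(25 + x) = 16, i.e. 200 + 8x − 2·(100 + 3x) = 16.
Collecting terms: 2x = 16, so x = 8.
Then 2E = 100 + 3·8 = 124, so E = 62, V = 2E/4 = 31, F = 25 + 8 = 33.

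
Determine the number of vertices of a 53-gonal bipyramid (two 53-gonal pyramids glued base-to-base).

55

A bipyramid over an n-gon has 2n triangular faces and n + 2 vertices: V = 53 + 2 = 55, E = 3·53 = 159, F = 2·53 = 106.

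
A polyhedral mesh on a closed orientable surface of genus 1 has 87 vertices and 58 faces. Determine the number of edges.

For a closed orientable surface of genus 1, χ = 2 − 2·1 = 0.
E = V + F − (0) = 87 + 58 − (0) = 145.

145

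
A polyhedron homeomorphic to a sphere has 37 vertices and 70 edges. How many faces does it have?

35

Here V − E + F = 2.
F = 2 − V + E = 2 − 37 + 70 = 35.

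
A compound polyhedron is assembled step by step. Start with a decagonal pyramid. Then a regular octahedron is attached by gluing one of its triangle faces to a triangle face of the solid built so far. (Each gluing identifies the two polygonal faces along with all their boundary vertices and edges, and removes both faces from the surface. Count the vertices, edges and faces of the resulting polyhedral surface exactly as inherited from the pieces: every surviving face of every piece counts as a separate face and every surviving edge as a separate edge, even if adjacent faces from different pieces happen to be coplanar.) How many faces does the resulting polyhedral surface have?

A decagonal pyramid: V=11, E=20, F=11.
Attach a regular octahedron (V=6, E=12, F=8) along a 3-gon: merge 3 vertices and 3 edges, delete both glued faces → V=14, E=29, F=17.
Check: V − E + F = 14 − 29 + 17 = 2.

17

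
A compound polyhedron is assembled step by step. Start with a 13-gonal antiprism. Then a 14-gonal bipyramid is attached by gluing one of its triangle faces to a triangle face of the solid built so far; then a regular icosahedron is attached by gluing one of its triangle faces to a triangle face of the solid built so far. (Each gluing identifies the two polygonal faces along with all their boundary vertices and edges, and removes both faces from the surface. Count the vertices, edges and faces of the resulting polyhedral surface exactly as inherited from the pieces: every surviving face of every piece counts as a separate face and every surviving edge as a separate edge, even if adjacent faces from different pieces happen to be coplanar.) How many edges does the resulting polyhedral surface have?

118

A 13-gonal antiprism: V=26, E=52, F=28.
Attach a 14-gonal bipyramid (V=16, E=42, F=28) along a 3-gon: merge 3 vertices and 3 edges, delete both glued faces → V=39, E=91, F=54.
Attach a regular icosahedron (V=12, E=30, F=20) along a 3-gon: merge 3 vertices and 3 edges, delete both glued faces → V=48, E=118, F=72.
Check: V − E + F = 48 − 118 + 72 = 2.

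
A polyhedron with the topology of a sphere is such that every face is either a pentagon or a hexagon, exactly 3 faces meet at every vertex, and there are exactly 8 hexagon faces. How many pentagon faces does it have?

12

Let x be the number of pentagons; then F = 8 + x.
Edge–face incidences: 2E = 6·8 + 5·x = 48 + 5x.
Every vertex has degree 3, so 3V = 2E.
Euler: V − E + F = 2 ⇒ (2E)/3 − E + (8 + x) = 2.
Multiply by 6: 2·(2E) − 3·(2E) + 6·(8 + x) = 12, i.e. 48 + 6x − (48 + 5x) = 12.
Collecting terms: x = 12.
Then 2E = 48 + 5·12 = 108, so E = 54, V = 2E/3 = 36, F = 8 + 12 = 20.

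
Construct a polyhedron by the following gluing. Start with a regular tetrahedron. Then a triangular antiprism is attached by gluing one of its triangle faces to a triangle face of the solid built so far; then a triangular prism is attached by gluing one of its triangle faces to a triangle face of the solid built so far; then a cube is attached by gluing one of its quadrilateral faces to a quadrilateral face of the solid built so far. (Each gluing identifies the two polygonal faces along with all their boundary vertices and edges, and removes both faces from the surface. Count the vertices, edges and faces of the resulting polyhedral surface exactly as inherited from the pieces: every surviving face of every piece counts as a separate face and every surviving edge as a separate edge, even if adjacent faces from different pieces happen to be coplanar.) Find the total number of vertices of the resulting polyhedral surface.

14

A regular tetrahedron: V=4, E=6, F=4.
Attach a triangular antiprism (V=6, E=12, F=8) along a 3-gon: merge 3 vertices and 3 edges, delete both glued faces → V=7, E=15, F=10.
Attach a triangular prism (V=6, E=9, F=5) along a 3-gon: merge 3 vertices and 3 edges, delete both glued faces → V=10, E=21, F=13.
Attach a cube (V=8, E=12, F=6) along a 4-gon: merge 4 vertices and 4 edges, delete both glued faces → V=14, E=29, F=17.
Check: V − E + F = 14 − 29 + 17 = 2.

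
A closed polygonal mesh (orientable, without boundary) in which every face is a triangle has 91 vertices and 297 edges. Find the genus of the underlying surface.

5

Every face is a triangle and each edge borders two faces, so 3F = 2·297, giving F = 198.
χ = V − E + F = 91 − 297 + 198 = -8.
For a closed orientable surface χ = 2 − 2g, so g = (2 − (-8))/2 = 5.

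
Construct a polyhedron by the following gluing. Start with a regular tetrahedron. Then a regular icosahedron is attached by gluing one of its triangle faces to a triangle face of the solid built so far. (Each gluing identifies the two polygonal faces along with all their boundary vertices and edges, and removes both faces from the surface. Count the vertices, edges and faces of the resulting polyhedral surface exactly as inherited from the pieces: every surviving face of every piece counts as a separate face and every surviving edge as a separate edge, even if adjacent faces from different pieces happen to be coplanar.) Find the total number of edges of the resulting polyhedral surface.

33

A regular tetrahedron: V=4, E=6, F=4.
Attach a regular icosahedron (V=12, E=30, F=20) along a 3-gon: merge 3 vertices and 3 edges, delete both glued faces → V=13, E=33, F=22.
Check: V − E + F = 13 − 33 + 22 = 2.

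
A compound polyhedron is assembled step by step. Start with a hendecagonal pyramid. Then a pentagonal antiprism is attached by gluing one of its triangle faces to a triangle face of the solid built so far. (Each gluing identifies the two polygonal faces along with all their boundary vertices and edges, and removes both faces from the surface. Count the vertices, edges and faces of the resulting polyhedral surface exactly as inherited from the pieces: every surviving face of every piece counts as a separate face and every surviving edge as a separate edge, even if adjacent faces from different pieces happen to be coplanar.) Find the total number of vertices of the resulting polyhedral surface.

A hendecagonal pyramid: V=12, E=22, F=12.
Attach a pentagonal antiprism (V=10, E=20, F=12) along a 3-gon: merge 3 vertices and 3 edges, delete both glued faces → V=19, E=39, F=22.
Check: V − E + F = 19 − 39 + 22 = 2.

19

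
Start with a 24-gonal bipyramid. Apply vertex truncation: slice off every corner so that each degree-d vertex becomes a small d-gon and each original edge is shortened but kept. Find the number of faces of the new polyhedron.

74

The base solid has V = 26, E = 72, F = 48.
Truncation replaces each original edge-end by a new vertex, so V′ = 2E = 144.
Each original edge survives, and each old vertex of degree d contributes d new edges; summing degrees gives Σd = 2E, so E′ = E + 2E = 3E = 216.
Each original face survives and each original vertex becomes one new face: F′ = F + V = 74.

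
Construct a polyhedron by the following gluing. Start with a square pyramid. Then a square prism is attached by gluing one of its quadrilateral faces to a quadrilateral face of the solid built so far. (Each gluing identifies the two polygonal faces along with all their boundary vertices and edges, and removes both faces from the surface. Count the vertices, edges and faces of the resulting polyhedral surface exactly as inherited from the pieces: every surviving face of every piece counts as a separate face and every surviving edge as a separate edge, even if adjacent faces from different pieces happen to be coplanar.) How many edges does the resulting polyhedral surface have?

16

A square pyramid: V=5, E=8, F=5.
Attach a square prism (V=8, E=12, F=6) along a 4-gon: merge 4 vertices and 4 edges, delete both glued faces → V=9, E=16, F=9.
Check: V − E + F = 9 − 16 + 9 = 2.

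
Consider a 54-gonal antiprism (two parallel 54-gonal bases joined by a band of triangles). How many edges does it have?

An antiprism on an n-gon has two n-gon caps and 2n triangles: V = 2·54 = 108, E = 4·54 = 216, F = 2·54 + 2 = 110.

216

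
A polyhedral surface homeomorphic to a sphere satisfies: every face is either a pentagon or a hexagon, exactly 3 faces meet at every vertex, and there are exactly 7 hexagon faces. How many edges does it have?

Let x be the number of pentagons; then F = 7 + x.
Edge–face incidences: 2E = 6·7 + 5·x = 42 + 5x.
Every vertex has degree 3, so 3V = 2E.
Euler: V − E + F = 2 ⇒ (2E)/3 − E + (7 + x) = 2.
Multiply by 6: 2·(2E) − 3·(2E) + 6·(7 + x) = 12, i.e. 42 + 6x − (42 + 5x) = 12.
Collecting terms: x = 12.
Then 2E = 42 + 5·12 = 102, so E = 51, V = 2E/3 = 34, F = 7 + 12 = 19.

51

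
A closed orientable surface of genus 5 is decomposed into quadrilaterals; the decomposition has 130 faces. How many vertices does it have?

122

χ = 2 − 2·5 = -8, and every face is a square so 4F = 2E.
E = 4·130/2 = 260. Then V = -8 + E − F = -8 + 260 − 130 = 122.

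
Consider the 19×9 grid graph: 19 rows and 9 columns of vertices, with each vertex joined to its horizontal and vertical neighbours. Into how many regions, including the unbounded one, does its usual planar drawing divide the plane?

145

The grid has V = 19·9 = 171 vertices and E = 19·8 + 9·18 = 314 edges.
F = 2 − V + E = 2 − 171 + 314 = 145.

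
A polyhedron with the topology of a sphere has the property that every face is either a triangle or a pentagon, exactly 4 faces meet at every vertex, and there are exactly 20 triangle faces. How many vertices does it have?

Let x be the number of pentagons; then F = 20 + x.
Edge–face incidences: 2E = 3·20 + 5·x = 60 + 5x.
Every vertex has degree 4, so 4V = 2E.
Euler: V − E + F = 2 ⇒ (2E)/4 − E + (20 + x) = 2.
Multiply by 8: 2·(2E) − 4·(2E) + 8·(20 + x) = 16, i.e. 160 + 8x − 2·(60 + 5x) = 16.
Collecting terms: −2x + 40 = 16, so −2x = −24, so x = 12.
Then 2E = 60 + 5·12 = 120, so E = 60, V = 2E/4 = 30, F = 20 + 12 = 32.

30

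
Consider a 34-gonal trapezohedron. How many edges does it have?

The n-trapezohedron (dual of the n-antiprism) has V = 2·34 + 2 = 70, E = 4·34 = 136, F = 2·34 = 68.

136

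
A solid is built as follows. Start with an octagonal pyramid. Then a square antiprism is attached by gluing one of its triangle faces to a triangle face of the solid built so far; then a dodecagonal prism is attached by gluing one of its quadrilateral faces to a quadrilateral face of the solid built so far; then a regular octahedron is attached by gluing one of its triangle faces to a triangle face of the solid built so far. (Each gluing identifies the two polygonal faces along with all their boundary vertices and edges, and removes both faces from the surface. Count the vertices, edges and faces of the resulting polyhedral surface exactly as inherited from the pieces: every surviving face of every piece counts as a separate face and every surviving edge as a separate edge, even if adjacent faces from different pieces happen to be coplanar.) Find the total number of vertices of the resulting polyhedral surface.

An octagonal pyramid: V=9, E=16, F=9.
Attach a square antiprism (V=8, E=16, F=10) along a 3-gon: merge 3 vertices and 3 edges, delete both glued faces → V=14, E=29, F=17.
Attach a dodecagonal prism (V=24, E=36, F=14) along a 4-gon: merge 4 vertices and 4 edges, delete both glued faces → V=34, E=61, F=29.
Attach a regular octahedron (V=6, E=12, F=8) along a 3-gon: merge 3 vertices and 3 edges, delete both glued faces → V=37, E=70, F=35.
Check: V − E + F = 37 − 70 + 35 = 2.

37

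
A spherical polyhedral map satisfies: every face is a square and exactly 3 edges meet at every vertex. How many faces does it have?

Each face has 4 edges and each edge borders two faces, so 2E = 4F.
Each vertex has degree 3, so 3V = 2E and hence V = 4F/3.
Euler: V − E + F = 2 ⇒ (4F/3) − (4F/2) + F = 2.
Multiply by 6: (8 − 12 + 6)F = 12, i.e. 2F = 12.
So F = 6, E = 4·6/2 = 12, V = 4·6/3 = 8.

6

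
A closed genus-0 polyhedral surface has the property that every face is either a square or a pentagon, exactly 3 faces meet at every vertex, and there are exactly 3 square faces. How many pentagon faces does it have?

Let x be the number of pentagons; then F = 3 + x.
Edge–face incidences: 2E = 4·3 + 5·x = 12 + 5x.
Every vertex has degree 3, so 3V = 2E.
Euler: V − E + F = 2 ⇒ (2E)/3 − E + (3 + x) = 2.
Multiply by 6: 2·(2E) − 3·(2E) + 6·(3 + x) = 12, i.e. 18 + 6x − (12 + 5x) = 12.
Collecting terms: x + 6 = 12, so x = 6.
Then 2E = 12 + 5·6 = 42, so E = 21, V = 2E/3 = 14, F = 3 + 6 = 9.

6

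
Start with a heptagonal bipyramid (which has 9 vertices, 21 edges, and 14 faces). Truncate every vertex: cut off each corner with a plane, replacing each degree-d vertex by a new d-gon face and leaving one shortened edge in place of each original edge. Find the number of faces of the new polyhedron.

23

Truncation replaces each original edge-end by a new vertex, so V′ = 2E = 42.
Each original edge survives, and each old vertex of degree d contributes d new edges; summing degrees gives Σd = 2E, so E′ = E + 2E = 3E = 63.
Each original face survives and each original vertex becomes one new face: F′ = F + V = 23.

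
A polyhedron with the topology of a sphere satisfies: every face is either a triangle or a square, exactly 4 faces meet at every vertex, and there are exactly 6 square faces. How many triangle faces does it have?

8

Let x be the number of triangles; then F = 6 + x.
Edge–face incidences: 2E = 4·6 + 3·x = 24 + 3x.
Every vertex has degree 4, so 4V = 2E.
Euler: V − E + F = 2 ⇒ (2E)/4 − E + (6 + x) = 2.
Multiply by 8: 2·(2E) − 4·(2E) + 8·(6 + x) = 16, i.e. 48 + 8x − 2·(24 + 3x) = 16.
Collecting terms: 2x = 16, so x = 8.
Then 2E = 24 + 3·8 = 48, so E = 24, V = 2E/4 = 12, F = 6 + 8 = 14.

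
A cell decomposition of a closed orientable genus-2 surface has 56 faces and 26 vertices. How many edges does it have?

For a closed orientable surface of genus 2, χ = 2 − 2·2 = -2.
E = V + F − (-2) = 26 + 56 − (-2) = 84.

84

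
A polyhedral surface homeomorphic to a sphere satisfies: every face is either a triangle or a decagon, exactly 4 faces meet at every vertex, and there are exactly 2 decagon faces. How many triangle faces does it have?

20

Let x be the number of triangles; then F = 2 + x.
Edge–face incidences: 2E = 10·2 + 3·x = 20 + 3x.
Every vertex has degree 4, so 4V = 2E.
Euler: V − E + F = 2 ⇒ (2E)/4 − E + (2 + x) = 2.
Multiply by 8: 2·(2E) − 4·(2E) + 8·(2 + x) = 16, i.e. 16 + 8x − 2·(20 + 3x) = 16.
Collecting terms: 2x − 24 = 16, so 2x = 40, so x = 20.
Then 2E = 20 + 3·20 = 80, so E = 40, V = 2E/4 = 20, F = 2 + 20 = 22.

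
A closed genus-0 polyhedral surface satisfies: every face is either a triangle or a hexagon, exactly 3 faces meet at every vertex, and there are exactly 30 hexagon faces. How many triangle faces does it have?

Let x be the number of triangles; then F = 30 + x.
Edge–face incidences: 2E = 6·30 + 3·x = 180 + 3x.
Every vertex has degree 3, so 3V = 2E.
Euler: V − E + F = 2 ⇒ (2E)/3 − E + (30 + x) = 2.
Multiply by 6: 2·(2E) − 3·(2E) + 6·(30 + x) = 12, i.e. 180 + 6x − (180 + 3x) = 12.
Collecting terms: 3x = 12, so x = 4.
Then 2E = 180 + 3·4 = 192, so E = 96, V = 2E/3 = 64, F = 30 + 4 = 34.

4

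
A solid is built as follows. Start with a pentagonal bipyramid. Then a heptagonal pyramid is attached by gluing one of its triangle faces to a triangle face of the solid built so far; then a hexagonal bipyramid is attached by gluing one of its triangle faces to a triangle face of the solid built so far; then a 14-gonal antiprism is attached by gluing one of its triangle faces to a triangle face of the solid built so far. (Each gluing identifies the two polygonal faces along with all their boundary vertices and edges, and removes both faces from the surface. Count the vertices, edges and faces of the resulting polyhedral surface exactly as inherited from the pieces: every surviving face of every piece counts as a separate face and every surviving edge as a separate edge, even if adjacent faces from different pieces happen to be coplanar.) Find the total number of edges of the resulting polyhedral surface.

94

A pentagonal bipyramid: V=7, E=15, F=10.
Attach a heptagonal pyramid (V=8, E=14, F=8) along a 3-gon: merge 3 vertices and 3 edges, delete both glued faces → V=12, E=26, F=16.
Attach a hexagonal bipyramid (V=8, E=18, F=12) along a 3-gon: merge 3 vertices and 3 edges, delete both glued faces → V=17, E=41, F=26.
Attach a 14-gonal antiprism (V=28, E=56, F=30) along a 3-gon: merge 3 vertices and 3 edges, delete both glued faces → V=42, E=94, F=54.
Check: V − E + F = 42 − 94 + 54 = 2.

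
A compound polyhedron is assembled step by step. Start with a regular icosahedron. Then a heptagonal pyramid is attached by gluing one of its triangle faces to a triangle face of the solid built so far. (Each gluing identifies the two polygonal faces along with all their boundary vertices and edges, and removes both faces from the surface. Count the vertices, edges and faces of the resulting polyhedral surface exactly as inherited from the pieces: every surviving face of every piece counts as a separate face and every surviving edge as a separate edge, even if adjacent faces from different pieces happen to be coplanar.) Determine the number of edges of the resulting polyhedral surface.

41

A regular icosahedron: V=12, E=30, F=20.
Attach a heptagonal pyramid (V=8, E=14, F=8) along a 3-gon: merge 3 vertices and 3 edges, delete both glued faces → V=17, E=41, F=26.
Check: V − E + F = 17 − 41 + 26 = 2.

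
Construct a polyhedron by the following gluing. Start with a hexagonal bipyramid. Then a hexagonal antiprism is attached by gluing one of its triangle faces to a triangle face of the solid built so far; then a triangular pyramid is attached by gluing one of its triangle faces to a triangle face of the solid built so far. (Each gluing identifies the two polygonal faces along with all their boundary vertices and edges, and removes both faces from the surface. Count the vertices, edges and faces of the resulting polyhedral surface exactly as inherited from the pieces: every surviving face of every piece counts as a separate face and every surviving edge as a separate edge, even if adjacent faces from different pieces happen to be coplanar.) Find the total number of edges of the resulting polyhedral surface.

42

A hexagonal bipyramid: V=8, E=18, F=12.
Attach a hexagonal antiprism (V=12, E=24, F=14) along a 3-gon: merge 3 vertices and 3 edges, delete both glued faces → V=17, E=39, F=24.
Attach a triangular pyramid (V=4, E=6, F=4) along a 3-gon: merge 3 vertices and 3 edges, delete both glued faces → V=18, E=42, F=26.
Check: V − E + F = 18 − 42 + 26 = 2.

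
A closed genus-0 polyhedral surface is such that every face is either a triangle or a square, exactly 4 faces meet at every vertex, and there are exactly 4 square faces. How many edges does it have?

20

Let x be the number of triangles; then F = 4 + x.
Edge–face incidences: 2E = 4·4 + 3·x = 16 + 3x.
Every vertex has degree 4, so 4V = 2E.
Euler: V − E + F = 2 ⇒ (2E)/4 − E + (4 + x) = 2.
Multiply by 8: 2·(2E) − 4·(2E) + 8·(4 + x) = 16, i.e. 32 + 8x − 2·(16 + 3x) = 16.
Collecting terms: 2x = 16, so x = 8.
Then 2E = 16 + 3·8 = 40, so E = 20, V = 2E/4 = 10, F = 4 + 8 = 12.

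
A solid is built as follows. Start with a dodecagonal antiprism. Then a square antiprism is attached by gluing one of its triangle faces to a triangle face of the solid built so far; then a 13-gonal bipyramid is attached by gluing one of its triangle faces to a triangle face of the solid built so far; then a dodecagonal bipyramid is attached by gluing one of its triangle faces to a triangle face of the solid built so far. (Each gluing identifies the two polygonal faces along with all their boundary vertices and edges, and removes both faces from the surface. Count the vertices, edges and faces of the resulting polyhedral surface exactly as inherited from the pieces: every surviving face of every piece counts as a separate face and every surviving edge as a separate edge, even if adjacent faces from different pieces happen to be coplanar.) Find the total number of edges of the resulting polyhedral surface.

A dodecagonal antiprism: V=24, E=48, F=26.
Attach a square antiprism (V=8, E=16, F=10) along a 3-gon: merge 3 vertices and 3 edges, delete both glued faces → V=29, E=61, F=34.
Attach a 13-gonal bipyramid (V=15, E=39, F=26) along a 3-gon: merge 3 vertices and 3 edges, delete both glued faces → V=41, E=97, F=58.
Attach a dodecagonal bipyramid (V=14, E=36, F=24) along a 3-gon: merge 3 vertices and 3 edges, delete both glued faces → V=52, E=130, F=80.
Check: V − E + F = 52 − 130 + 80 = 2.

130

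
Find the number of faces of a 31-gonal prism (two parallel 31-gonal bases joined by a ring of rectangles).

33

A prism on an n-gon has two n-gon bases and n rectangular sides: V = 2·31 = 62, E = 3·31 = 93, F = 31 + 2 = 33.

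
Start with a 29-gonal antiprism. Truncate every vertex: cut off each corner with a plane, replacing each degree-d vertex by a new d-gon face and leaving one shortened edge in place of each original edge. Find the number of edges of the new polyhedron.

348

The base solid has V = 58, E = 116, F = 60.
Truncation replaces each original edge-end by a new vertex, so V′ = 2E = 232.
Each original edge survives, and each old vertex of degree d contributes d new edges; summing degrees gives Σd = 2E, so E′ = E + 2E = 3E = 348.
Each original face survives and each original vertex becomes one new face: F′ = F + V = 118.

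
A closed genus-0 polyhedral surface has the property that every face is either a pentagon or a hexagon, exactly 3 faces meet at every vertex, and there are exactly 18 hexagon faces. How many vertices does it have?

56

Let x be the number of pentagons; then F = 18 + x.
Edge–face incidences: 2E = 6·18 + 5·x = 108 + 5x.
Every vertex has degree 3, so 3V = 2E.
Euler: V − E + F = 2 ⇒ (2E)/3 − E + (18 + x) = 2.
Multiply by 6: 2·(2E) − 3·(2E) + 6·(18 + x) = 12, i.e. 108 + 6x − (108 + 5x) = 12.
Collecting terms: x = 12.
Then 2E = 108 + 5·12 = 168, so E = 84, V = 2E/3 = 56, F = 18 + 12 = 30.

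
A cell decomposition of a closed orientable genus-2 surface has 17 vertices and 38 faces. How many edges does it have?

For a closed orientable surface of genus 2, χ = 2 − 2·2 = -2.
E = V + F − (-2) = 17 + 38 − (-2) = 57.

57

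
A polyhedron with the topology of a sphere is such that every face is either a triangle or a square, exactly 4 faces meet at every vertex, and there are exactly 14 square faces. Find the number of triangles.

8

Let x be the number of triangles; then F = 14 + x.
Edge–face incidences: 2E = 4·14 + 3·x = 56 + 3x.
Every vertex has degree 4, so 4V = 2E.
Euler: V − E + F = 2 ⇒ (2E)/4 − E + (14 + x) = 2.
Multiply by 8: 2·(2E) − 4·(2E) + 8·(14 + x) = 16, i.e. 112 + 8x − 2·(56 + 3x) = 16.
Collecting terms: 2x = 16, so x = 8.
Then 2E = 56 + 3·8 = 80, so E = 40, V = 2E/4 = 20, F = 14 + 8 = 22.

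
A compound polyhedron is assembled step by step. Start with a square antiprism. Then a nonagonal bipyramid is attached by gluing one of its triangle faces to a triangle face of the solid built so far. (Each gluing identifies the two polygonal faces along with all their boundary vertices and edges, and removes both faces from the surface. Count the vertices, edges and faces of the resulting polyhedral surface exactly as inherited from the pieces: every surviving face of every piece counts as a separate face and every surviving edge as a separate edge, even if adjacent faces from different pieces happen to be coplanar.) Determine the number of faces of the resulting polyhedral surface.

26

A square antiprism: V=8, E=16, F=10.
Attach a nonagonal bipyramid (V=11, E=27, F=18) along a 3-gon: merge 3 vertices and 3 edges, delete both glued faces → V=16, E=40, F=26.
Check: V − E + F = 16 − 40 + 26 = 2.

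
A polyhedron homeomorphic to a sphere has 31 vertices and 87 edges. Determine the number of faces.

58

Here V − E + F = 2.
F = 2 − V + E = 2 − 31 + 87 = 58.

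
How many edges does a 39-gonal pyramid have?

A pyramid on an n-gon base has one n-gon and n triangles: V = 39 + 1 = 40, E = 2·39 = 78, F = 39 + 1 = 40.

78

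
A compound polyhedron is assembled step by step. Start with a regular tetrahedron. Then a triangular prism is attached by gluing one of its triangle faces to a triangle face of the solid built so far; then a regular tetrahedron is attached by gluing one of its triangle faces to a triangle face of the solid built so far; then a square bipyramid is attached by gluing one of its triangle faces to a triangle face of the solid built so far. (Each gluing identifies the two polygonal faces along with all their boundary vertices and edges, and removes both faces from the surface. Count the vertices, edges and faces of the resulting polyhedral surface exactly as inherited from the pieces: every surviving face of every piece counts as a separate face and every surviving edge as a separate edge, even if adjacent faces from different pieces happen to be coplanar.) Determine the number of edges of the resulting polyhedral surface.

24

A regular tetrahedron: V=4, E=6, F=4.
Attach a triangular prism (V=6, E=9, F=5) along a 3-gon: merge 3 vertices and 3 edges, delete both glued faces → V=7, E=12, F=7.
Attach a regular tetrahedron (V=4, E=6, F=4) along a 3-gon: merge 3 vertices and 3 edges, delete both glued faces → V=8, E=15, F=9.
Attach a square bipyramid (V=6, E=12, F=8) along a 3-gon: merge 3 vertices and 3 edges, delete both glued faces → V=11, E=24, F=15.
Check: V − E + F = 11 − 24 + 15 = 2.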